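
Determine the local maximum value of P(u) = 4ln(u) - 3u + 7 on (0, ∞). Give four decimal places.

P'(u) = 4/u − 3 = 0 gives u = 4/3.
P''(u) = -4/u², which is negative for u > 0, so this is a local maximum.
P(4/3) = 4·ln(4/3) - 4 + 7 ≈ 4.1507.

4.1507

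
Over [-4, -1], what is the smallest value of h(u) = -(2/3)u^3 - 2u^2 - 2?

-14/3

Differentiating, h'(u) = -2u^2 - 4u; whose only zero in [-4, -1] is u = -2.
Candidates: h(-4) = 26/3,  h(-2) = -14/3,  h(-1) = -10/3.
The minimum over the interval is -14/3, attained at u = -2.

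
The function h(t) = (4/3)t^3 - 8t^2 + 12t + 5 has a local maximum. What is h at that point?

31/3

h'(t) = 4t^2 - 16t + 12. Setting h'(t) = 0 gives t ∈ {1, 3}.
h''(t) = 8t - 16. h''(1) = -8 < 0 ⇒ local maximum; h''(3) = 8 > 0 ⇒ local minimum.
So the local maximum value is h(1) = 31/3.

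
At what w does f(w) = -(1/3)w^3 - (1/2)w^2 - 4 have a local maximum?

f'(w) = -w^2 - w = 0 at w = -1, 0.
Second-derivative test with f''(w) = -2w - 1: f''(-1) = 1 > 0 ⇒ local minimum; f''(0) = -1 < 0 ⇒ local maximum.
So the local maximum value is f(0) = -4.

0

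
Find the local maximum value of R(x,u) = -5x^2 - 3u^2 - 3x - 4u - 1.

47/60

∂R/∂x = -10x - 3 = 0 and ∂R/∂u = -6u - 4 = 0, so (x, u) = (-3/10, -2/3).
The Hessian has R_{xx} = -10, R_{uu} = -6, R_{xu} = 0, giving D = 60 > 0 with R_{xx} < 0, so the point is a local maximum.
R(-3/10, -2/3) = 47/60.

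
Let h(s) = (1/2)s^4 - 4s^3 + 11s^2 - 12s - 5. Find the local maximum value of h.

-9

h'(s) = 2s^3 - 12s^2 + 22s - 12 = 0 at s = 1, 2, 3.
Since h''(s) = 6s^2 - 24s + 22, we get h''(1) = 4 > 0 ⇒ local minimum; h''(2) = -2 < 0 ⇒ local maximum; h''(3) = 4 > 0 ⇒ local minimum.
So the local maximum value is h(2) = -9.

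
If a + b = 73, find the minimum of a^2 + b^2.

5329/2

With a + b = 73, a^2 + b^2 = a^2 + (73 − a)^2.
The derivative 2a − 2(73 − a) = 4a − 146 vanishes at a = 73/2; second derivative 4 > 0, a minimum.
The minimum is 2·(73/2)^2 = 5329/2.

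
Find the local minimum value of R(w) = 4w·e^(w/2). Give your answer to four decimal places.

-2.9430

By the product rule, R'(w) = (2w + 4)·e^(w/2). Since e^(w/2) > 0, the only critical point is w = -2.
R''(-2) has the same sign as 2 > 0, so this is a local minimum.
R(-2) = (-8)·e^(-1) ≈ -2.9430.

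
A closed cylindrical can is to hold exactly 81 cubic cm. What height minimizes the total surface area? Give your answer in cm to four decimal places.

4.6896

With radius r and height h, πr²h = 81 so h = 81/(πr²), and S(r) = 2πr² + 2πrh = 2πr² + 2·81/r.
S'(r) = 4πr − 2·81/r² = 0 ⇒ r³ = 81/(2π), so r ≈ 2.3448 and h = 2r ≈ 4.6896.
S''(r) = 4π + 4·81/r³ > 0, so this is the minimum; S ≈ 103.6345.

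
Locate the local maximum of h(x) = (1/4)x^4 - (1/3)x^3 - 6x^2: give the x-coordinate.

0

Critical points: h'(x) = x^3 - x^2 - 12x vanishes at x = -3, 0, 4.
h''(x) = 3x^2 - 2x - 12. h''(-3) = 21 > 0 ⇒ local minimum; h''(0) = -12 < 0 ⇒ local maximum; h''(4) = 28 > 0 ⇒ local minimum.
Thus h has its local maximum at x = 0, with value 0.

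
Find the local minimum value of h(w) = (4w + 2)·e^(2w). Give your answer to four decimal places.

Differentiating with the product rule gives h'(w) = (8w + 8)·e^(2w). Since e^(2w) > 0, the only critical point is w = -1.
h''(-1) has the same sign as 8 > 0, so this is a local minimum.
h(-1) = (-2)·e^(-2) ≈ -0.2707.

-0.2707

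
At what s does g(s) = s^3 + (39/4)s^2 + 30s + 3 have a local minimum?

-5/2

Critical points: g'(s) = 3s^2 + (39/2)s + 30 vanishes at s = -4, -5/2.
Second-derivative test with g''(s) = 6s + 39/2: g''(-4) = -9/2 < 0 ⇒ local maximum; g''(-5/2) = 9/2 > 0 ⇒ local minimum.
So the local minimum value is g(-5/2) = -427/16.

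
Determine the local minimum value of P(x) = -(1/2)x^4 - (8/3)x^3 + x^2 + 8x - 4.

P'(x) = -2x^3 - 8x^2 + 2x + 8. Setting P'(x) = 0 gives x ∈ {-4, -1, 1}.
Second-derivative test with P''(x) = -6x^2 - 16x + 2: P''(-4) = -30 < 0 ⇒ local maximum; P''(-1) = 12 > 0 ⇒ local minimum; P''(1) = -20 < 0 ⇒ local maximum.
So the local minimum value is P(-1) = -53/6.

-53/6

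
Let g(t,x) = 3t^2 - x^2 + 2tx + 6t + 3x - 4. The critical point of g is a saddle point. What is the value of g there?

∂g/∂t = 6t + 2x + 6 = 0 and ∂g/∂x = 2t - 2x + 3 = 0, so (t, x) = (-9/8, 3/8).
The Hessian has g_{tt} = 6, g_{xx} = -2, g_{tx} = 2, giving D = -16 < 0, so the point is a saddle point.
g(-9/8, 3/8) = -109/16.

-109/16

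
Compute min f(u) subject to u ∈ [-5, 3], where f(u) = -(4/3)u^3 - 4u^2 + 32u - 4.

-332/3

Differentiating, f'(u) = -4u^2 - 8u + 32; which vanishes at u = -4 and u = 2.
Compare values at every candidate in [-5, 3]: f(-5) = -292/3; f(-4) = -332/3; f(2) = 100/3; f(3) = 20.
So the minimum is f(-4) = -332/3.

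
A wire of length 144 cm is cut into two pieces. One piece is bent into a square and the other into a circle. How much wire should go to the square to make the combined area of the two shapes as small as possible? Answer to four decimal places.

Let x be the length used for the square. Square side x/4; circle radius (144−x)/(2π).
A(x) = (x/4)² + π·((144−x)/(2π))² = x²/16 + (144−x)²/(4π) for 0 ≤ x ≤ 144. A'(x) = x/8 − (144−x)/(2π) = 0 gives x = 4·144/(π+4) ≈ 80.6543.
A'' = 1/8 + 1/(2π) > 0, so this gives the minimum combined area; x ≈ 80.6543 cm to the square.

80.6543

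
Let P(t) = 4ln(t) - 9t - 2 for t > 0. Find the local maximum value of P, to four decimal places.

-9.2437

P'(t) = 4/t − 9 = 0 gives t = 4/9.
P''(t) = -4/t², which is negative for t > 0, so this is a local maximum.
P(4/9) = 4·ln(4/9) - 4 - 2 ≈ -9.2437.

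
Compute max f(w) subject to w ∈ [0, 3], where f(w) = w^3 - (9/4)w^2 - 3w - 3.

-3

f'(w) = 3w^2 - (9/2)w - 3, whose only zero in [0, 3] is w = 2.
Candidates: f(0) = -3,  f(2) = -10,  f(3) = -21/4.
Hence the absolute maximum is -3 at w = 0.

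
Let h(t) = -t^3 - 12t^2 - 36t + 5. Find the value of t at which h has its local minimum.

h'(t) = -3t^2 - 24t - 36. Setting h'(t) = 0 gives t ∈ {-6, -2}.
Second-derivative test with h''(t) = -6t - 24: h''(-6) = 12 > 0 ⇒ local minimum; h''(-2) = -12 < 0 ⇒ local maximum.
So the local minimum value is h(-6) = 5.

-6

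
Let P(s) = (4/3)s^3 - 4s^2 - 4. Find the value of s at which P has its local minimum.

P'(s) = 4s^2 - 8s. Setting P'(s) = 0 gives s ∈ {0, 2}.
P''(s) = 8s - 8. P''(0) = -8 < 0 ⇒ local maximum; P''(2) = 8 > 0 ⇒ local minimum.
So the local minimum value is P(2) = -28/3.

2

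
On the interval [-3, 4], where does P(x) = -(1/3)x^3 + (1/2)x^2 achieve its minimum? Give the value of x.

Differentiating, P'(x) = -x^2 + x; which vanishes at x = 0 and x = 1.
Evaluating at the critical points and endpoints: P(-3) = 27/2,  P(0) = 0,  P(1) = 1/6,  P(4) = -40/3.
The minimum over the interval is -40/3, attained at x = 4.

4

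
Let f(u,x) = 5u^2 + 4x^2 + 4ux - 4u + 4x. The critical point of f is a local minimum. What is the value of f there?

∂f/∂u = 10u + 4x - 4 = 0 and ∂f/∂x = 4u + 8x + 4 = 0, so (u, x) = (3/4, -7/8).
The Hessian has f_{uu} = 10, f_{xx} = 8, f_{ux} = 4, giving D = 64 > 0 with f_{uu} > 0, so the point is a local minimum.
f(3/4, -7/8) = -13/4.

-13/4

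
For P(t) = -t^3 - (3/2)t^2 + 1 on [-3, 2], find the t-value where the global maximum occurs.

Differentiating, P'(t) = -3t^2 - 3t; which vanishes at t = -1 and t = 0.
Evaluating at the critical points and endpoints: P(-3) = 29/2; P(-1) = 1/2; P(0) = 1; P(2) = -13.
Hence the absolute maximum is 29/2 at t = -3.

-3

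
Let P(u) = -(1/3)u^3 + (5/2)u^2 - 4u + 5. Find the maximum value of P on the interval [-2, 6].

Differentiating, P'(u) = -u^2 + 5u - 4; which vanishes at u = 1 and u = 4.
Candidates: P(-2) = 77/3; P(1) = 19/6; P(4) = 23/3; P(6) = -1.
Hence the absolute maximum is 77/3 at u = -2.

77/3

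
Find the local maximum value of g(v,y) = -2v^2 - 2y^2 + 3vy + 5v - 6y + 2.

∂g/∂v = -4v + 3y + 5 = 0 and ∂g/∂y = 3v - 4y - 6 = 0, so (v, y) = (2/7, -9/7).
The Hessian has g_{vv} = -4, g_{yy} = -4, g_{vy} = 3, giving D = 7 > 0 with g_{vv} < 0, so the point is a local maximum.
g(2/7, -9/7) = 46/7.

46/7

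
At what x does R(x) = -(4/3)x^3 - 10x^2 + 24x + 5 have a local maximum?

1

R'(x) = -4x^2 - 20x + 24. Setting R'(x) = 0 gives x ∈ {-6, 1}.
Since R''(x) = -8x - 20, we get R''(-6) = 28 > 0 ⇒ local minimum; R''(1) = -28 < 0 ⇒ local maximum.
The local maximum is R(1) = 53/3.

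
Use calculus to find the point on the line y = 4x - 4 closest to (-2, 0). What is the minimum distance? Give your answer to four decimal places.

2.9104

Minimize D(x)^2 = (x + 2)^2 + (4x - 4)^2.
d/dx[D^2] = 2(x + 2) + 2·4·(4x - 4) = 0 ⇒ x = 14/17.
Then y = -12/17 and the distance is √(144/17) ≈ 2.9104.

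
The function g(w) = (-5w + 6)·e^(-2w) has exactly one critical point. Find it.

g'(w) = (-5)·e^(-2w) + (-5w + 6)·(-2)·e^(-2w) = (10w - 17)·e^(-2w). Since e^(-2w) > 0, the only critical point is w = 17/10.
g''(17/10) has the same sign as 10 > 0, so this is a local minimum.
g(17/10) = (-5/2)·e^(-17/5) ≈ -0.0834.

17/10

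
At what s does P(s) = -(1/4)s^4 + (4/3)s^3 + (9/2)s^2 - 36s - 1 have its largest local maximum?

-3

Critical points: P'(s) = -s^3 + 4s^2 + 9s - 36 vanishes at s = -3, 3, 4.
P''(s) = -3s^2 + 8s + 9. P''(-3) = -42 < 0 ⇒ local maximum; P''(3) = 6 > 0 ⇒ local minimum; P''(4) = -7 < 0 ⇒ local maximum.
Thus P has its largest local maximum at s = -3, with value 365/4.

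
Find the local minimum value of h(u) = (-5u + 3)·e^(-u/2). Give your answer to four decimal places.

-2.7253

By the product rule, h'(u) = ((5/2)u - 13/2)·e^(-u/2). Since e^(-u/2) > 0, the only critical point is u = 13/5.
h''(13/5) has the same sign as 5/2 > 0, so this is a local minimum.
h(13/5) = (-10)·e^(-13/10) ≈ -2.7253.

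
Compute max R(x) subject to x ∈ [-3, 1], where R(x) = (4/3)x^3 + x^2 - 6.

R'(x) = 4x^2 + 2x, which vanishes at x = -1/2 and x = 0.
Compare values at every candidate in [-3, 1]: R(-3) = -33, R(-1/2) = -71/12, R(0) = -6, R(1) = -11/3.
Hence the absolute maximum is -11/3 at x = 1.

-11/3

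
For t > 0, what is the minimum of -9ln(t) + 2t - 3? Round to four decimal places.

-7.5367

f'(t) = -9/t + 2 = 0 gives t = 9/2.
f''(t) = 9/t², which is positive for t > 0, so this is a local minimum.
f(9/2) = -9·ln(9/2) + 9 - 3 ≈ -7.5367.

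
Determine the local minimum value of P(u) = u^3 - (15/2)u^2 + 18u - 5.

17/2

Critical points: P'(u) = 3u^2 - 15u + 18 vanishes at u = 2, 3.
P''(u) = 6u - 15. P''(2) = -3 < 0 ⇒ local maximum; P''(3) = 3 > 0 ⇒ local minimum.
So the local minimum value is P(3) = 17/2.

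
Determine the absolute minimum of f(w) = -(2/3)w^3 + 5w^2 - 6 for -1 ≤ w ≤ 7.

f'(w) = -2w^2 + 10w, which vanishes at w = 0 and w = 5.
Compare values at every candidate in [-1, 7]: f(-1) = -1/3, f(0) = -6, f(5) = 107/3, f(7) = 31/3.
Hence the absolute minimum is -6 at w = 0.

-6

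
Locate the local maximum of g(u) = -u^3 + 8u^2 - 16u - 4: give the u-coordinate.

g'(u) = -3u^2 + 16u - 16. Setting g'(u) = 0 gives u ∈ {4/3, 4}.
Since g''(u) = -6u + 16, we get g''(4/3) = 8 > 0 ⇒ local minimum; g''(4) = -8 < 0 ⇒ local maximum.
So the local maximum value is g(4) = -4.

4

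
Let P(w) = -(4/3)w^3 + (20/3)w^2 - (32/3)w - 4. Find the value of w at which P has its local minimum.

P'(w) = -4w^2 + (40/3)w - 32/3. Setting P'(w) = 0 gives w ∈ {4/3, 2}.
Second-derivative test with P''(w) = -8w + 40/3: P''(4/3) = 8/3 > 0 ⇒ local minimum; P''(2) = -8/3 < 0 ⇒ local maximum.
The local minimum is P(4/3) = -772/81.

4/3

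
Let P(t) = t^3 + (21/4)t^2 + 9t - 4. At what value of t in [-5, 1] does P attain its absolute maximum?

1

Differentiating, P'(t) = 3t^2 + (21/2)t + 9; which vanishes at t = -2 and t = -3/2.
Candidates: P(-5) = -171/4, P(-2) = -9, P(-3/2) = -145/16, P(1) = 45/4.
Hence the absolute maximum is 45/4 at t = 1.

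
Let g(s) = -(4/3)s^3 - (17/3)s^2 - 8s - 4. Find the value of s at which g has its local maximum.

-4/3

g'(s) = -4s^2 - (34/3)s - 8 = 0 at s = -3/2, -4/3.
Since g''(s) = -8s - 34/3, we get g''(-3/2) = 2/3 > 0 ⇒ local minimum; g''(-4/3) = -2/3 < 0 ⇒ local maximum.
So the local maximum value is g(-4/3) = -20/81.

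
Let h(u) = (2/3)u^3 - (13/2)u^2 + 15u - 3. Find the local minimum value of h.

-43/6

Critical points: h'(u) = 2u^2 - 13u + 15 vanishes at u = 3/2, 5.
Second-derivative test with h''(u) = 4u - 13: h''(3/2) = -7 < 0 ⇒ local maximum; h''(5) = 7 > 0 ⇒ local minimum.
Thus h has its local minimum at u = 5, with value -43/6.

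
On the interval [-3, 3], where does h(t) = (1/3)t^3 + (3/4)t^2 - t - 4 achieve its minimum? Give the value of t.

The derivative is t^2 + (3/2)t - 1, which vanishes at t = -2 and t = 1/2.
Compare values at every candidate in [-3, 3]: h(-3) = -13/4, h(-2) = -5/3, h(1/2) = -205/48, h(3) = 35/4.
So the minimum is h(1/2) = -205/48.

1/2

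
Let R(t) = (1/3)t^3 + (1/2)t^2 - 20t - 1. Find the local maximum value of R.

Critical points: R'(t) = t^2 + t - 20 vanishes at t = -5, 4.
Second-derivative test with R''(t) = 2t + 1: R''(-5) = -9 < 0 ⇒ local maximum; R''(4) = 9 > 0 ⇒ local minimum.
So the local maximum value is R(-5) = 419/6.

419/6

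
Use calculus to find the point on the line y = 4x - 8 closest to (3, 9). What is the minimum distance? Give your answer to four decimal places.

Minimize D(x)^2 = (x - 3)^2 + (4x - 17)^2.
d/dx[D^2] = 2(x - 3) + 2·4·(4x - 17) = 0 ⇒ x = 71/17.
Then y = 148/17 and the distance is √(25/17) ≈ 1.2127.

1.2127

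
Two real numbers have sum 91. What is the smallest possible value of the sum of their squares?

With a + b = 91, a^2 + b^2 = a^2 + (91 − a)^2.
The derivative 2a − 2(91 − a) = 4a − 182 vanishes at a = 91/2; second derivative 4 > 0, a minimum.
The minimum is 2·(91/2)^2 = 8281/2.

8281/2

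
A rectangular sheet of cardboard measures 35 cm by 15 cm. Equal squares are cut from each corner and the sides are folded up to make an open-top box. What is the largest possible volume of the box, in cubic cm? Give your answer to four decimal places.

With cut size x, the volume is V(x) = x(35 − 2x)(15 − 2x) for 0 < x < 7.5.
V'(x) = 12x^2 − 200x + 525. Setting V'(x) = 0 gives x ≈ 3.2644 (the root in (0, 7.5)).
V''(x) = 24x − 200 is negative there, so this is the maximum; V ≈ 787.3251.

787.3251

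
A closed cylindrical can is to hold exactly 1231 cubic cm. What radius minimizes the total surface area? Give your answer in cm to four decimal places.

With radius r and height h, πr²h = 1231 so h = 1231/(πr²), and S(r) = 2πr² + 2πrh = 2πr² + 2·1231/r.
S'(r) = 4πr − 2·1231/r² = 0 ⇒ r³ = 1231/(2π), so r ≈ 5.8080 and h = 2r ≈ 11.6160.
S''(r) = 4π + 4·1231/r³ > 0, so this is the minimum; S ≈ 635.8479.

5.8080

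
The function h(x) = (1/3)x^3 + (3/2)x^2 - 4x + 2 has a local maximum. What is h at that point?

62/3

Critical points: h'(x) = x^2 + 3x - 4 vanishes at x = -4, 1.
h''(x) = 2x + 3. h''(-4) = -5 < 0 ⇒ local maximum; h''(1) = 5 > 0 ⇒ local minimum.
So the local maximum value is h(-4) = 62/3.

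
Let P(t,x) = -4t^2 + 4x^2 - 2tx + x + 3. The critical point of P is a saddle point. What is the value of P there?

50/17

∂P/∂t = -8t - 2x = 0 and ∂P/∂x = -2t + 8x + 1 = 0, so (t, x) = (1/34, -2/17).
The Hessian has P_{tt} = -8, P_{xx} = 8, P_{tx} = -2, giving D = -68 < 0, so the point is a saddle point.
P(1/34, -2/17) = 50/17.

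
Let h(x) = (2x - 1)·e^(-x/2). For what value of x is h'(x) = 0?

By the product rule, h'(x) = (-x + 5/2)·e^(-x/2). Since e^(-x/2) > 0, the only critical point is x = 5/2.
h''(5/2) has the same sign as -1 < 0, so this is a local maximum.
h(5/2) = (4)·e^(-5/4) ≈ 1.1460.

5/2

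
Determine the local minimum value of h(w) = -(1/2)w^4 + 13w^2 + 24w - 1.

h'(w) = -2w^3 + 26w + 24 = 0 at w = -3, -1, 4.
Second-derivative test with h''(w) = -6w^2 + 26: h''(-3) = -28 < 0 ⇒ local maximum; h''(-1) = 20 > 0 ⇒ local minimum; h''(4) = -70 < 0 ⇒ local maximum.
So the local minimum value is h(-1) = -25/2.

-25/2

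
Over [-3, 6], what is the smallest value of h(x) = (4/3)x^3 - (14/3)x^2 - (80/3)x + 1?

Differentiating, h'(x) = 4x^2 - (28/3)x - 80/3; which vanishes at x = -5/3 and x = 4.
Evaluating at the critical points and endpoints: h(-3) = 3; h(-5/3) = 2131/81; h(4) = -95; h(6) = -39.
The minimum over the interval is -95, attained at x = 4.

-95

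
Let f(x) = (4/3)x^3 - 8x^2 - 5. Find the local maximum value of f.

-5

Critical points: f'(x) = 4x^2 - 16x vanishes at x = 0, 4.
Second-derivative test with f''(x) = 8x - 16: f''(0) = -16 < 0 ⇒ local maximum; f''(4) = 16 > 0 ⇒ local minimum.
So the local maximum value is f(0) = -5.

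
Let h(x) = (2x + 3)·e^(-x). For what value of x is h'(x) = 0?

By the product rule, h'(x) = (-2x - 1)·e^(-x). Since e^(-x) > 0, the only critical point is x = -1/2.
h''(-1/2) has the same sign as -2 < 0, so this is a local maximum.
h(-1/2) = (2)·e^(1/2) ≈ 3.2974.

-1/2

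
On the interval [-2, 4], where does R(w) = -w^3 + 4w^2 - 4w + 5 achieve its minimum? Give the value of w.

The derivative is -3w^2 + 8w - 4, which vanishes at w = 2/3 and w = 2.
Evaluating at the critical points and endpoints: R(-2) = 37, R(2/3) = 103/27, R(2) = 5, R(4) = -11.
Hence the absolute minimum is -11 at w = 4.

4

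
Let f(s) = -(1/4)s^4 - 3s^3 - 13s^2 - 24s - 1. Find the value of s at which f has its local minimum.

f'(s) = -s^3 - 9s^2 - 26s - 24 = 0 at s = -4, -3, -2.
Second-derivative test with f''(s) = -3s^2 - 18s - 26: f''(-4) = -2 < 0 ⇒ local maximum; f''(-3) = 1 > 0 ⇒ local minimum; f''(-2) = -2 < 0 ⇒ local maximum.
So the local minimum value is f(-3) = 59/4.

-3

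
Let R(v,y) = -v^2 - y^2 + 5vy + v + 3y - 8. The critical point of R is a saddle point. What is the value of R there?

-193/21

∂R/∂v = -2v + 5y + 1 = 0 and ∂R/∂y = 5v - 2y + 3 = 0, so (v, y) = (-17/21, -11/21).
The Hessian has R_{vv} = -2, R_{yy} = -2, R_{vy} = 5, giving D = -21 < 0, so the point is a saddle point.
R(-17/21, -11/21) = -193/21.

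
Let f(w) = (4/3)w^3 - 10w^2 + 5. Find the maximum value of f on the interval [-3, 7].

5

f'(w) = 4w^2 - 20w, which vanishes at w = 0 and w = 5.
Compare values at every candidate in [-3, 7]: f(-3) = -121, f(0) = 5, f(5) = -235/3, f(7) = -83/3.
The maximum over the interval is 5, attained at w = 0.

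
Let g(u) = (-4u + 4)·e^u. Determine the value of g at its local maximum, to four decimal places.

4.0000

By the product rule, g'(u) = (-4u)·e^u. Since e^u > 0, the only critical point is u = 0.
g''(0) has the same sign as -4 < 0, so this is a local maximum.
g(0) = (4)·e^(0) ≈ 4.0000.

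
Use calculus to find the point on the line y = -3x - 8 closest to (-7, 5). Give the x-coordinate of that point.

-23/5

Minimize D(x)^2 = (x + 7)^2 + (-3x - 13)^2.
d/dx[D^2] = 2(x + 7) + 2·(-3)·(-3x - 13) = 0 ⇒ x = -23/5.
Then y = 29/5 and the distance is √(32/5) ≈ 2.5298.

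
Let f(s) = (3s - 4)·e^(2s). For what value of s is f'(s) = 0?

5/6

By the product rule, f'(s) = (6s - 5)·e^(2s). Since e^(2s) > 0, the only critical point is s = 5/6.
f''(5/6) has the same sign as 6 > 0, so this is a local minimum.
f(5/6) = (-3/2)·e^(5/3) ≈ -7.9417.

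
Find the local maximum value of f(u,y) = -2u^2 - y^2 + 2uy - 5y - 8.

9/2

∂f/∂u = -4u + 2y = 0 and ∂f/∂y = 2u - 2y - 5 = 0, so (u, y) = (-5/2, -5).
The Hessian has f_{uu} = -4, f_{yy} = -2, f_{uy} = 2, giving D = 4 > 0 with f_{uu} < 0, so the point is a local maximum.
f(-5/2, -5) = 9/2.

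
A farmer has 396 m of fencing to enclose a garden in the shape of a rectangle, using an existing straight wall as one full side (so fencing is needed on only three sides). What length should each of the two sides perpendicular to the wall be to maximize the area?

99

Let the sides perpendicular to the wall have length x and the parallel side y, so 2x + y = 396 and the area is A = xy = x(396 − 2x).
A'(x) = 396 − 4x = 0 gives x = 99, and A''(x) = −4 < 0 confirms a maximum.
Then y = 396 − 2·99 = 198 and A = 19602.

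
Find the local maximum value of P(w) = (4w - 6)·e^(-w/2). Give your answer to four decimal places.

1.3902

P'(w) = 4·e^(-w/2) + (4w - 6)·(-1/2)·e^(-w/2) = (-2w + 7)·e^(-w/2). Since e^(-w/2) > 0, the only critical point is w = 7/2.
P''(7/2) has the same sign as -2 < 0, so this is a local maximum.
P(7/2) = (8)·e^(-7/4) ≈ 1.3902.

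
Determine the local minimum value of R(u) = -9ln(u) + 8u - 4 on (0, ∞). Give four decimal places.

R'(u) = -9/u + 8 = 0 gives u = 9/8.
R''(u) = 9/u², which is positive for u > 0, so this is a local minimum.
R(9/8) = -9·ln(9/8) + 9 - 4 ≈ 3.9400.

3.9400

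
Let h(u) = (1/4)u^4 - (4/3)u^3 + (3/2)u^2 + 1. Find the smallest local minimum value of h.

Critical points: h'(u) = u^3 - 4u^2 + 3u vanishes at u = 0, 1, 3.
Since h''(u) = 3u^2 - 8u + 3, we get h''(0) = 3 > 0 ⇒ local minimum; h''(1) = -2 < 0 ⇒ local maximum; h''(3) = 6 > 0 ⇒ local minimum.
The smallest local minimum is h(3) = -5/4.

-5/4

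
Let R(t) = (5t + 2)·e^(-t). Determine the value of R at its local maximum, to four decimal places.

Differentiating with the product rule gives R'(t) = (-5t + 3)·e^(-t). Since e^(-t) > 0, the only critical point is t = 3/5.
R''(3/5) has the same sign as -5 < 0, so this is a local maximum.
R(3/5) = (5)·e^(-3/5) ≈ 2.7441.

2.7441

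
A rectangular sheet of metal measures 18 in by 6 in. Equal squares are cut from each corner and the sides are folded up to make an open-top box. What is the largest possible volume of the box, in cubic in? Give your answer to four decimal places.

With cut size x, the volume is V(x) = x(18 − 2x)(6 − 2x) for 0 < x < 3.
V'(x) = 12x^2 − 96x + 108. Setting V'(x) = 0 gives x ≈ 1.3542 (the root in (0, 3)).
V''(x) = 24x − 96 is negative there, so this is the maximum; V ≈ 68.1621.

68.1621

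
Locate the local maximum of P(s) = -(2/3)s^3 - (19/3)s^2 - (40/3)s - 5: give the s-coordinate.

-4/3

P'(s) = -2s^2 - (38/3)s - 40/3 = 0 at s = -5, -4/3.
Since P''(s) = -4s - 38/3, we get P''(-5) = 22/3 > 0 ⇒ local minimum; P''(-4/3) = -22/3 < 0 ⇒ local maximum.
The local maximum is P(-4/3) = 251/81.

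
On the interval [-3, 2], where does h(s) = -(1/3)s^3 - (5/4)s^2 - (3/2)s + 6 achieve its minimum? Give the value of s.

h'(s) = -s^2 - (5/2)s - 3/2, which vanishes at s = -3/2 and s = -1.
Evaluating at the critical points and endpoints: h(-3) = 33/4, h(-3/2) = 105/16, h(-1) = 79/12, h(2) = -14/3.
So the minimum is h(2) = -14/3.

2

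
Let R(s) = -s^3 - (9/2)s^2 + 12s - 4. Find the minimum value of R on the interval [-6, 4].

Differentiating, R'(s) = -3s^2 - 9s + 12; which vanishes at s = -4 and s = 1.
Compare values at every candidate in [-6, 4]: R(-6) = -22; R(-4) = -60; R(1) = 5/2; R(4) = -92.
So the minimum is R(4) = -92.

-92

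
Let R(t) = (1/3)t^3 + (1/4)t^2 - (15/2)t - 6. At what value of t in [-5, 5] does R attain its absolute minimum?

5/2

The derivative is t^2 + (1/2)t - 15/2, which vanishes at t = -3 and t = 5/2.
Candidates: R(-5) = -47/12; R(-3) = 39/4; R(5/2) = -863/48; R(5) = 53/12.
So the minimum is R(5/2) = -863/48.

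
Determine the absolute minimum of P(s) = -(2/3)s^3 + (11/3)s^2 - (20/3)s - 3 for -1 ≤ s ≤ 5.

Differentiating, P'(s) = -2s^2 + (22/3)s - 20/3; which vanishes at s = 5/3 and s = 2.
Evaluating at the critical points and endpoints: P(-1) = 8,  P(5/3) = -568/81,  P(2) = -7,  P(5) = -28.
So the minimum is P(5) = -28.

-28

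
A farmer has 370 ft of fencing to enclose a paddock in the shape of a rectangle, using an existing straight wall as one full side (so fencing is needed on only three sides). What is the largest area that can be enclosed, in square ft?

Let the sides perpendicular to the wall have length x and the parallel side y, so 2x + y = 370 and the area is A = xy = x(370 − 2x).
A'(x) = 370 − 4x = 0 gives x = 185/2, and A''(x) = −4 < 0 confirms a maximum.
Then y = 370 − 2·185/2 = 185 and A = 34225/2.

34225/2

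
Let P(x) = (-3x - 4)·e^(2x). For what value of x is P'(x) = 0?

P'(x) = (-3)·e^(2x) + (-3x - 4)·2·e^(2x) = (-6x - 11)·e^(2x). Since e^(2x) > 0, the only critical point is x = -11/6.
P''(-11/6) has the same sign as -6 < 0, so this is a local maximum.
P(-11/6) = (3/2)·e^(-11/3) ≈ 0.0383.

-11/6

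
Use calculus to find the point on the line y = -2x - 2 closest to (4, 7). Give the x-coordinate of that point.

-14/5

Minimize D(x)^2 = (x - 4)^2 + (-2x - 9)^2.
d/dx[D^2] = 2(x - 4) + 2·(-2)·(-2x - 9) = 0 ⇒ x = -14/5.
Then y = 18/5 and the distance is √(289/5) ≈ 7.6026.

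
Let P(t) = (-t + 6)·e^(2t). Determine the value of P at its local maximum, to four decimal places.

By the product rule, P'(t) = (-2t + 11)·e^(2t). Since e^(2t) > 0, the only critical point is t = 11/2.
P''(11/2) has the same sign as -2 < 0, so this is a local maximum.
P(11/2) = (1/2)·e^(11) ≈ 29937.0709.

29937.0709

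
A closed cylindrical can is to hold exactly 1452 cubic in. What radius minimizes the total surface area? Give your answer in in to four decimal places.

With radius r and height h, πr²h = 1452 so h = 1452/(πr²), and S(r) = 2πr² + 2πrh = 2πr² + 2·1452/r.
S'(r) = 4πr − 2·1452/r² = 0 ⇒ r³ = 1452/(2π), so r ≈ 6.1366 and h = 2r ≈ 12.2732.
S''(r) = 4π + 4·1452/r³ > 0, so this is the minimum; S ≈ 709.8375.

6.1366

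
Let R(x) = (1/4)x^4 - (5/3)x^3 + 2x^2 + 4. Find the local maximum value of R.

55/12

R'(x) = x^3 - 5x^2 + 4x = 0 at x = 0, 1, 4.
Second-derivative test with R''(x) = 3x^2 - 10x + 4: R''(0) = 4 > 0 ⇒ local minimum; R''(1) = -3 < 0 ⇒ local maximum; R''(4) = 12 > 0 ⇒ local minimum.
So the local maximum value is R(1) = 55/12.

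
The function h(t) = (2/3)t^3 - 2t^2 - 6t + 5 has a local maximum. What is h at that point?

h'(t) = 2t^2 - 4t - 6 = 0 at t = -1, 3.
h''(t) = 4t - 4. h''(-1) = -8 < 0 ⇒ local maximum; h''(3) = 8 > 0 ⇒ local minimum.
The local maximum is h(-1) = 25/3.

25/3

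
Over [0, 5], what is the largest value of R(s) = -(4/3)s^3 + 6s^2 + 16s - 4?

The derivative is -4s^2 + 12s + 16, whose only zero in [0, 5] is s = 4.
Candidates: R(0) = -4,  R(4) = 212/3,  R(5) = 178/3.
The maximum over the interval is 212/3, attained at s = 4.

212/3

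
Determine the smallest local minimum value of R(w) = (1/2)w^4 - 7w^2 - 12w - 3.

R'(w) = 2w^3 - 14w - 12. Setting R'(w) = 0 gives w ∈ {-2, -1, 3}.
Second-derivative test with R''(w) = 6w^2 - 14: R''(-2) = 10 > 0 ⇒ local minimum; R''(-1) = -8 < 0 ⇒ local maximum; R''(3) = 40 > 0 ⇒ local minimum.
Thus R has its smallest local minimum at w = 3, with value -123/2.

-123/2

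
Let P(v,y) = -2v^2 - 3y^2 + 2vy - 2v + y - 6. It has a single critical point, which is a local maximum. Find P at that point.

-11/2

∂P/∂v = -4v + 2y - 2 = 0 and ∂P/∂y = 2v - 6y + 1 = 0, so (v, y) = (-1/2, 0).
The Hessian has P_{vv} = -4, P_{yy} = -6, P_{vy} = 2, giving D = 20 > 0 with P_{vv} < 0, so the point is a local maximum.
P(-1/2, 0) = -11/2.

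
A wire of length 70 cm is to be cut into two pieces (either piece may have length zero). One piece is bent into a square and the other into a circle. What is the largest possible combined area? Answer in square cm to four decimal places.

Let x be the length used for the square. Square side x/4; circle radius (70−x)/(2π).
A(x) = (x/4)² + π·((70−x)/(2π))² = x²/16 + (70−x)²/(4π) for 0 ≤ x ≤ 70. A'(x) = x/8 − (70−x)/(2π) = 0 gives x = 4·70/(π+4) ≈ 39.2069.
A'' > 0, so the interior critical point is a minimum; the maximum is at an endpoint. A(0) = 389.9296 and A(70) = 306.2500, so the largest area is 389.9296.

389.9296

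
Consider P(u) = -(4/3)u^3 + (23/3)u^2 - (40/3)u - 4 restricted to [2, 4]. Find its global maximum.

-41/4

Differentiating, P'(u) = -4u^2 + (46/3)u - 40/3; whose only zero in [2, 4] is u = 5/2.
Compare values at every candidate in [2, 4]: P(2) = -32/3; P(5/2) = -41/4; P(4) = -20.
So the maximum is P(5/2) = -41/4.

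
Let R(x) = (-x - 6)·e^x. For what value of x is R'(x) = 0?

By the product rule, R'(x) = (-x - 7)·e^x. Since e^x > 0, the only critical point is x = -7.
R''(-7) has the same sign as -1 < 0, so this is a local maximum.
R(-7) = (1)·e^(-7) ≈ 0.0009.

-7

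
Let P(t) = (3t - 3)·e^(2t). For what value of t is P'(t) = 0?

1/2

P'(t) = 3·e^(2t) + (3t - 3)·2·e^(2t) = (6t - 3)·e^(2t). Since e^(2t) > 0, the only critical point is t = 1/2.
P''(1/2) has the same sign as 6 > 0, so this is a local minimum.
P(1/2) = (-3/2)·e^(1) ≈ -4.0774.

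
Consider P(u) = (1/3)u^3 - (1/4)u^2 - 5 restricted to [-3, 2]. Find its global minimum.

-65/4

The derivative is u^2 - (1/2)u, which vanishes at u = 0 and u = 1/2.
Evaluating at the critical points and endpoints: P(-3) = -65/4,  P(0) = -5,  P(1/2) = -241/48,  P(2) = -10/3.
So the minimum is P(-3) = -65/4.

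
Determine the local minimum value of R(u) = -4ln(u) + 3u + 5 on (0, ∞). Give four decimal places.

R'(u) = -4/u + 3 = 0 gives u = 4/3.
R''(u) = 4/u², which is positive for u > 0, so this is a local minimum.
R(4/3) = -4·ln(4/3) + 4 + 5 ≈ 7.8493.

7.8493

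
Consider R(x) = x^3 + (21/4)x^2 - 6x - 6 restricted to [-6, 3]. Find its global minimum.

-121/16

Differentiating, R'(x) = 3x^2 + (21/2)x - 6; which vanishes at x = -4 and x = 1/2.
Compare values at every candidate in [-6, 3]: R(-6) = 3,  R(-4) = 38,  R(1/2) = -121/16,  R(3) = 201/4.
The minimum over the interval is -121/16, attained at x = 1/2.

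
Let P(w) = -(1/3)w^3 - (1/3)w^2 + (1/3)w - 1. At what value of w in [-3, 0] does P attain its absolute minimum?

-1

The derivative is -w^2 - (2/3)w + 1/3, whose only zero in [-3, 0] is w = -1.
Candidates: P(-3) = 4; P(-1) = -4/3; P(0) = -1.
The minimum over the interval is -4/3, attained at w = -1.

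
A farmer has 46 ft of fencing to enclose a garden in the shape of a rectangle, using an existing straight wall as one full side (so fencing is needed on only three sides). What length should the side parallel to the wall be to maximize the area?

23

Let the sides perpendicular to the wall have length x and the parallel side y, so 2x + y = 46 and the area is A = xy = x(46 − 2x).
A'(x) = 46 − 4x = 0 gives x = 23/2, and A''(x) = −4 < 0 confirms a maximum.
Then y = 46 − 2·23/2 = 23 and A = 529/2.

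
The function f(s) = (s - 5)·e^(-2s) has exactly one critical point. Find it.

f'(s) = 1·e^(-2s) + (s - 5)·(-2)·e^(-2s) = (-2s + 11)·e^(-2s). Since e^(-2s) > 0, the only critical point is s = 11/2.
f''(11/2) has the same sign as -2 < 0, so this is a local maximum.
f(11/2) = (1/2)·e^(-11) ≈ 0.0000.

11/2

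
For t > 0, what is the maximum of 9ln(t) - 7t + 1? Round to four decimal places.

P'(t) = 9/t − 7 = 0 gives t = 9/7.
P''(t) = -9/t², which is negative for t > 0, so this is a local maximum.
P(9/7) = 9·ln(9/7) - 9 + 1 ≈ -5.7382.

-5.7382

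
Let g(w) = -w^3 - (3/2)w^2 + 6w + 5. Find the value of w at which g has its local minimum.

-2

g'(w) = -3w^2 - 3w + 6 = 0 at w = -2, 1.
Second-derivative test with g''(w) = -6w - 3: g''(-2) = 9 > 0 ⇒ local minimum; g''(1) = -9 < 0 ⇒ local maximum.
The local minimum is g(-2) = -5.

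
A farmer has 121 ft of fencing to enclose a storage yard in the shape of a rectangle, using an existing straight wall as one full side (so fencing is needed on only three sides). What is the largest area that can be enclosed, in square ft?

Let the sides perpendicular to the wall have length x and the parallel side y, so 2x + y = 121 and the area is A = xy = x(121 − 2x).
A'(x) = 121 − 4x = 0 gives x = 121/4, and A''(x) = −4 < 0 confirms a maximum.
Then y = 121 − 2·121/4 = 121/2 and A = 14641/8.

14641/8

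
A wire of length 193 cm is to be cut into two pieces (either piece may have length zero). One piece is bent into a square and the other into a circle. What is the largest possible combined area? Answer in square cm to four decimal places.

2964.1812

Let x be the length used for the square. Square side x/4; circle radius (193−x)/(2π).
A(x) = (x/4)² + π·((193−x)/(2π))² = x²/16 + (193−x)²/(4π) for 0 ≤ x ≤ 193. A'(x) = x/8 − (193−x)/(2π) = 0 gives x = 4·193/(π+4) ≈ 108.0991.
A'' > 0, so the interior critical point is a minimum; the maximum is at an endpoint. A(0) = 2964.1812 and A(193) = 2328.0625, so the largest area is 2964.1812.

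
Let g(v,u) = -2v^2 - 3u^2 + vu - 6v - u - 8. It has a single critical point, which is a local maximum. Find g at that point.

∂g/∂v = -4v + u - 6 = 0 and ∂g/∂u = v - 6u - 1 = 0, so (v, u) = (-37/23, -10/23).
The Hessian has g_{vv} = -4, g_{uu} = -6, g_{vu} = 1, giving D = 23 > 0 with g_{vv} < 0, so the point is a local maximum.
g(-37/23, -10/23) = -68/23.

-68/23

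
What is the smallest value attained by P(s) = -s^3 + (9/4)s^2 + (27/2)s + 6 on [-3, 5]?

Differentiating, P'(s) = -3s^2 + (9/2)s + 27/2; which vanishes at s = -3/2 and s = 3.
Compare values at every candidate in [-3, 5]: P(-3) = 51/4, P(-3/2) = -93/16, P(3) = 159/4, P(5) = 19/4.
Hence the absolute minimum is -93/16 at s = -3/2.

-93/16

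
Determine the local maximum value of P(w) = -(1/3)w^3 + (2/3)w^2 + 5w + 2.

14

P'(w) = -w^2 + (4/3)w + 5 = 0 at w = -5/3, 3.
Second-derivative test with P''(w) = -2w + 4/3: P''(-5/3) = 14/3 > 0 ⇒ local minimum; P''(3) = -14/3 < 0 ⇒ local maximum.
So the local maximum value is P(3) = 14.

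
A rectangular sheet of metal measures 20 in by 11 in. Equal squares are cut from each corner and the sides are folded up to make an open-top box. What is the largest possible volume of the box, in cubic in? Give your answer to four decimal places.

With cut size x, the volume is V(x) = x(20 − 2x)(11 − 2x) for 0 < x < 5.5.
V'(x) = 12x^2 − 124x + 220. Setting V'(x) = 0 gives x ≈ 2.2751 (the root in (0, 5.5)).
V''(x) = 24x − 124 is negative there, so this is the maximum; V ≈ 226.7094.

226.7094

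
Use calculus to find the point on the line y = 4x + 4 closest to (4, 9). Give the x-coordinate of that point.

24/17

Minimize D(x)^2 = (x - 4)^2 + (4x - 5)^2.
d/dx[D^2] = 2(x - 4) + 2·4·(4x - 5) = 0 ⇒ x = 24/17.
Then y = 164/17 and the distance is √(121/17) ≈ 2.6679.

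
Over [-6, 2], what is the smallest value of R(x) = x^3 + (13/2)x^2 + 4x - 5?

R'(x) = 3x^2 + 13x + 4, which vanishes at x = -4 and x = -1/3.
Candidates: R(-6) = -11, R(-4) = 19, R(-1/3) = -305/54, R(2) = 37.
The minimum over the interval is -11, attained at x = -6.

-11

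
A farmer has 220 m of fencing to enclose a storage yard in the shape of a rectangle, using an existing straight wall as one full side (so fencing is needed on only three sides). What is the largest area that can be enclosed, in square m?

6050

Let the sides perpendicular to the wall have length x and the parallel side y, so 2x + y = 220 and the area is A = xy = x(220 − 2x).
A'(x) = 220 − 4x = 0 gives x = 55, and A''(x) = −4 < 0 confirms a maximum.
Then y = 220 − 2·55 = 110 and A = 6050.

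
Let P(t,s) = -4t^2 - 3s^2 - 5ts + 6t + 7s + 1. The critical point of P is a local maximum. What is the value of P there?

117/23

∂P/∂t = -8t - 5s + 6 = 0 and ∂P/∂s = -5t - 6s + 7 = 0, so (t, s) = (1/23, 26/23).
The Hessian has P_{tt} = -8, P_{ss} = -6, P_{ts} = -5, giving D = 23 > 0 with P_{tt} < 0, so the point is a local maximum.
P(1/23, 26/23) = 117/23.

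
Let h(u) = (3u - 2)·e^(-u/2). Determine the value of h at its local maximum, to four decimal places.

1.5816

h'(u) = 3·e^(-u/2) + (3u - 2)·(-1/2)·e^(-u/2) = (-(3/2)u + 4)·e^(-u/2). Since e^(-u/2) > 0, the only critical point is u = 8/3.
h''(8/3) has the same sign as -3/2 < 0, so this is a local maximum.
h(8/3) = (6)·e^(-4/3) ≈ 1.5816.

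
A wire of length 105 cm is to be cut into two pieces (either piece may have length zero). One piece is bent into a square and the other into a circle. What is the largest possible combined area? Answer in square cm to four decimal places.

877.3416

Let x be the length used for the square. Square side x/4; circle radius (105−x)/(2π).
A(x) = (x/4)² + π·((105−x)/(2π))² = x²/16 + (105−x)²/(4π) for 0 ≤ x ≤ 105. A'(x) = x/8 − (105−x)/(2π) = 0 gives x = 4·105/(π+4) ≈ 58.8104.
A'' > 0, so the interior critical point is a minimum; the maximum is at an endpoint. A(0) = 877.3416 and A(105) = 689.0625, so the largest area is 877.3416.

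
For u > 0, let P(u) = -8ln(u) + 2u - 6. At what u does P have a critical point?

P'(u) = -8/u + 2 = 0 gives u = 4.
P''(u) = 8/u², which is positive for u > 0, so this is a local minimum.
P(4) = -8·ln(4) + 8 - 6 ≈ -9.0904.

4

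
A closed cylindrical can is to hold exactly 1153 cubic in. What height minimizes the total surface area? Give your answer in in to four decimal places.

11.3653

With radius r and height h, πr²h = 1153 so h = 1153/(πr²), and S(r) = 2πr² + 2πrh = 2πr² + 2·1153/r.
S'(r) = 4πr − 2·1153/r² = 0 ⇒ r³ = 1153/(2π), so r ≈ 5.6826 and h = 2r ≈ 11.3653.
S''(r) = 4π + 4·1153/r³ > 0, so this is the minimum; S ≈ 608.6964.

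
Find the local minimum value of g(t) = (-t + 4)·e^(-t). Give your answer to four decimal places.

-0.0067

By the product rule, g'(t) = (t - 5)·e^(-t). Since e^(-t) > 0, the only critical point is t = 5.
g''(5) has the same sign as 1 > 0, so this is a local minimum.
g(5) = (-1)·e^(-5) ≈ -0.0067.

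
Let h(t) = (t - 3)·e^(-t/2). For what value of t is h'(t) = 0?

5

Differentiating with the product rule gives h'(t) = (-(1/2)t + 5/2)·e^(-t/2). Since e^(-t/2) > 0, the only critical point is t = 5.
h''(5) has the same sign as -1/2 < 0, so this is a local maximum.
h(5) = (2)·e^(-5/2) ≈ 0.1642.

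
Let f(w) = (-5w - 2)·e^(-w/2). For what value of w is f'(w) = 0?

f'(w) = (-5)·e^(-w/2) + (-5w - 2)·(-1/2)·e^(-w/2) = ((5/2)w - 4)·e^(-w/2). Since e^(-w/2) > 0, the only critical point is w = 8/5.
f''(8/5) has the same sign as 5/2 > 0, so this is a local minimum.
f(8/5) = (-10)·e^(-4/5) ≈ -4.4933.

8/5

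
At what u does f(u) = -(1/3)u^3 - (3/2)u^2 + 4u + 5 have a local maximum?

1

f'(u) = -u^2 - 3u + 4 = 0 at u = -4, 1.
Since f''(u) = -2u - 3, we get f''(-4) = 5 > 0 ⇒ local minimum; f''(1) = -5 < 0 ⇒ local maximum.
So the local maximum value is f(1) = 43/6.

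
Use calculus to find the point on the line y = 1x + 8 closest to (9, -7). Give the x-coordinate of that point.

Minimize D(x)^2 = (x - 9)^2 + (x + 15)^2.
d/dx[D^2] = 2(x - 9) + 2·1·(x + 15) = 0 ⇒ x = -3.
Then y = 5 and the distance is √(288) ≈ 16.9706.

-3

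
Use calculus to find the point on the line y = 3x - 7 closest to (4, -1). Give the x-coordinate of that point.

11/5

Minimize D(x)^2 = (x - 4)^2 + (3x - 6)^2.
d/dx[D^2] = 2(x - 4) + 2·3·(3x - 6) = 0 ⇒ x = 11/5.
Then y = -2/5 and the distance is √(18/5) ≈ 1.8974.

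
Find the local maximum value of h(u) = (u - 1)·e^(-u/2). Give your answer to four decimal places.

0.4463

h'(u) = 1·e^(-u/2) + (u - 1)·(-1/2)·e^(-u/2) = (-(1/2)u + 3/2)·e^(-u/2). Since e^(-u/2) > 0, the only critical point is u = 3.
h''(3) has the same sign as -1/2 < 0, so this is a local maximum.
h(3) = (2)·e^(-3/2) ≈ 0.4463.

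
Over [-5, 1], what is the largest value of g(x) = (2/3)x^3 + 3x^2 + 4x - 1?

Differentiating, g'(x) = 2x^2 + 6x + 4; which vanishes at x = -2 and x = -1.
Compare values at every candidate in [-5, 1]: g(-5) = -88/3, g(-2) = -7/3, g(-1) = -8/3, g(1) = 20/3.
Hence the absolute maximum is 20/3 at x = 1.

20/3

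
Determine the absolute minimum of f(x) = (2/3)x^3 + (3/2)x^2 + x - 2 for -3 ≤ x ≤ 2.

-19/2

The derivative is 2x^2 + 3x + 1, which vanishes at x = -1 and x = -1/2.
Compare values at every candidate in [-3, 2]: f(-3) = -19/2; f(-1) = -13/6; f(-1/2) = -53/24; f(2) = 34/3.
The minimum over the interval is -19/2, attained at x = -3.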